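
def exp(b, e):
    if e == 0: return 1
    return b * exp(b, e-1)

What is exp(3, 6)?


exp(3, 6)
= 3 * exp(3, 5)
= 3 * 3 * exp(3, 4)
= 3 * 3 * 3 * exp(3, 3)
= 3 * 3 * 3 * 3 * exp(3, 2)
= 3 * 3 * 3 * 3 * 3 * exp(3, 1)
= 3 * 3 * 3 * 3 * 3 * 3 * exp(3, 0)
= 3 * 3 * 3 * 3 * 3 * 3 * 1
= 729

729


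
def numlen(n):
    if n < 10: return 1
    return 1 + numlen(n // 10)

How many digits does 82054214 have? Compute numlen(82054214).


numlen(82054214) = 1 + numlen(8205421)
numlen(8205421) = 1 + numlen(820542)
numlen(820542) = 1 + numlen(82054)
numlen(82054) = 1 + numlen(8205)
numlen(8205) = 1 + numlen(820)
numlen(820) = 1 + numlen(82)
numlen(82) = 1 + numlen(8)
numlen(8) = 1  (base case: 8 < 10)
Unwinding: 1 + 1 + 1 + 1 + 1 + 1 + 1 + 1 = 8

8


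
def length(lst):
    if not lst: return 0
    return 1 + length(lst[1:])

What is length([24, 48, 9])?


length([24, 48, 9]) = 1 + length([48, 9])
length([48, 9]) = 1 + length([9])
length([9]) = 1 + length([])
length([]) = 0  (base case)
Unwinding: 1 + 1 + 1 + 0 = 3

3


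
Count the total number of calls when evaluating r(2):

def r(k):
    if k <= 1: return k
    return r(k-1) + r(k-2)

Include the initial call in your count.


Let C(n) = total calls for r(n)
C(0) = 1, C(1) = 1
C(2) = 1 + C(1) + C(0) = 1 + 1 + 1 = 3

3


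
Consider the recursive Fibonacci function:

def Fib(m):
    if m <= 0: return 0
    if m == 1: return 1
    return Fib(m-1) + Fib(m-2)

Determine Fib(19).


Computing Fib(19) bottom-up:
Fib(0) = 0
Fib(1) = 1
Fib(2) = Fib(1) + Fib(0) = 1 + 0 = 1
Fib(3) = Fib(2) + Fib(1) = 1 + 1 = 2
Fib(4) = Fib(3) + Fib(2) = 2 + 1 = 3
Fib(5) = Fib(4) + Fib(3) = 3 + 2 = 5
Fib(6) = Fib(5) + Fib(4) = 5 + 3 = 8
Fib(7) = Fib(6) + Fib(5) = 8 + 5 = 13
Fib(8) = Fib(7) + Fib(6) = 13 + 8 = 21
Fib(9) = Fib(8) + Fib(7) = 21 + 13 = 34
Fib(10) = Fib(9) + Fib(8) = 34 + 21 = 55
Fib(11) = Fib(10) + Fib(9) = 55 + 34 = 89
Fib(12) = Fib(11) + Fib(10) = 89 + 55 = 144
Fib(13) = Fib(12) + Fib(11) = 144 + 89 = 233
Fib(14) = Fib(13) + Fib(12) = 233 + 144 = 377
Fib(15) = Fib(14) + Fib(13) = 377 + 233 = 610
Fib(16) = Fib(15) + Fib(14) = 610 + 377 = 987
Fib(17) = Fib(16) + Fib(15) = 987 + 610 = 1597
Fib(18) = Fib(17) + Fib(16) = 1597 + 987 = 2584
Fib(19) = Fib(18) + Fib(17) = 2584 + 1597 = 4181

4181


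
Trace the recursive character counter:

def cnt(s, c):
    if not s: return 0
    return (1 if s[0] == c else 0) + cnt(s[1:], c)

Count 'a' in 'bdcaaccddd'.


s[0]='b' != 'a' -> 0
s[0]='d' != 'a' -> 0
s[0]='c' != 'a' -> 0
s[0]='a' == 'a' -> 1
s[0]='a' == 'a' -> 1
s[0]='c' != 'a' -> 0
s[0]='c' != 'a' -> 0
s[0]='d' != 'a' -> 0
s[0]='d' != 'a' -> 0
s[0]='d' != 'a' -> 0
Sum: 0 + 0 + 0 + 1 + 1 + 0 + 0 + 0 + 0 + 0 = 2

2


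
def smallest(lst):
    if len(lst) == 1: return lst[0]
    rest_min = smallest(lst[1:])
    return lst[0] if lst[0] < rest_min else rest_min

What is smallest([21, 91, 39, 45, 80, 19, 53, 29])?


smallest([21, 91, 39, 45, 80, 19, 53, 29]): compare 21 with smallest([91, 39, 45, 80, 19, 53, 29])
smallest([91, 39, 45, 80, 19, 53, 29]): compare 91 with smallest([39, 45, 80, 19, 53, 29])
smallest([39, 45, 80, 19, 53, 29]): compare 39 with smallest([45, 80, 19, 53, 29])
smallest([45, 80, 19, 53, 29]): compare 45 with smallest([80, 19, 53, 29])
smallest([80, 19, 53, 29]): compare 80 with smallest([19, 53, 29])
smallest([19, 53, 29]): compare 19 with smallest([53, 29])
smallest([53, 29]): compare 53 with smallest([29])
smallest([29]) = 29  (base case)
Compare 53 with 29 -> 29
Compare 19 with 29 -> 19
Compare 80 with 19 -> 19
Compare 45 with 19 -> 19
Compare 39 with 19 -> 19
Compare 91 with 19 -> 19
Compare 21 with 19 -> 19

19


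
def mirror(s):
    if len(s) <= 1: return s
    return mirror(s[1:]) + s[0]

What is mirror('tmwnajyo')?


mirror('tmwnajyo') = mirror('mwnajyo') + 't'
mirror('mwnajyo') = mirror('wnajyo') + 'm'
mirror('wnajyo') = mirror('najyo') + 'w'
mirror('najyo') = mirror('ajyo') + 'n'
mirror('ajyo') = mirror('jyo') + 'a'
mirror('jyo') = mirror('yo') + 'j'
mirror('yo') = mirror('o') + 'y'
mirror('o') = 'o'  (base case)
Concatenating: 'o' + 'y' + 'j' + 'a' + 'n' + 'w' + 'm' + 't' = 'oyjanwmt'

oyjanwmt


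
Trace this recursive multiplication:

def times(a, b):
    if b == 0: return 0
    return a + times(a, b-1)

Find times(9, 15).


times(9, 15) = 9 + times(9, 14)
times(9, 14) = 9 + times(9, 13)
times(9, 13) = 9 + times(9, 12)
times(9, 12) = 9 + times(9, 11)
times(9, 11) = 9 + times(9, 10)
times(9, 10) = 9 + times(9, 9)
times(9, 9) = 9 + times(9, 8)
times(9, 8) = 9 + times(9, 7)
times(9, 7) = 9 + times(9, 6)
times(9, 6) = 9 + times(9, 5)
times(9, 5) = 9 + times(9, 4)
times(9, 4) = 9 + times(9, 3)
times(9, 3) = 9 + times(9, 2)
times(9, 2) = 9 + times(9, 1)
times(9, 1) = 9 + times(9, 0)
times(9, 0) = 0  (base case)
Total: 9 + 9 + 9 + 9 + 9 + 9 + 9 + 9 + 9 + 9 + 9 + 9 + 9 + 9 + 9 + 0 = 135

135


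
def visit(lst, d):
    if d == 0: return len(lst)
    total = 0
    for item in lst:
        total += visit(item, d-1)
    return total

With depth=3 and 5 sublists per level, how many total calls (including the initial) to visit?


At depth 0 (root): 1 call
At depth 1: each of 1 parents calls visit on 5 children = 5 calls
At depth 2: each of 5 parents calls visit on 5 children = 25 calls
At depth 3: each of 25 parents calls visit on 5 children = 125 calls
Total: 1 + 5 + 25 + 125 = 156

156


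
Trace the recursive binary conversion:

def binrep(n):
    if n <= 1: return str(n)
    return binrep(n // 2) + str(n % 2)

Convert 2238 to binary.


binrep(2238) = binrep(1119) + '0'
binrep(1119) = binrep(559) + '1'
binrep(559) = binrep(279) + '1'
binrep(279) = binrep(139) + '1'
binrep(139) = binrep(69) + '1'
binrep(69) = binrep(34) + '1'
binrep(34) = binrep(17) + '0'
binrep(17) = binrep(8) + '1'
binrep(8) = binrep(4) + '0'
binrep(4) = binrep(2) + '0'
binrep(2) = binrep(1) + '0'
binrep(1) = '1'  (base case)
Concatenating: '1' + '0' + '0' + '0' + '1' + '0' + '1' + '1' + '1' + '1' + '1' + '0' = '100010111110'

100010111110


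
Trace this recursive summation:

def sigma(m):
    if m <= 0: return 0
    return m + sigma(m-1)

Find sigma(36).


sigma(36)
= 36 + 35 + 34 + 33 + 32 + 31 + 30 + 29 + 28 + 27 + 26 + 25 + 24 + 23 + 22 + 21 + 20 + 19 + 18 + 17 + 16 + 15 + 14 + 13 + 12 + 11 + 10 + 9 + 8 + 7 + 6 + 5 + 4 + 3 + 2 + 1 + sigma(0)
= 36 + 35 + 34 + 33 + 32 + 31 + 30 + 29 + 28 + 27 + 26 + 25 + 24 + 23 + 22 + 21 + 20 + 19 + 18 + 17 + 16 + 15 + 14 + 13 + 12 + 11 + 10 + 9 + 8 + 7 + 6 + 5 + 4 + 3 + 2 + 1 + 0
= 666

666


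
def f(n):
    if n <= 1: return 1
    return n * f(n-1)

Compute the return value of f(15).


f(15)
= 15 * f(14)
= 15 * 14 * f(13)
= 15 * 14 * 13 * f(12)
= 15 * 14 * 13 * 12 * f(11)
= 15 * 14 * 13 * 12 * 11 * f(10)
= 15 * 14 * 13 * 12 * 11 * 10 * f(9)
= 15 * 14 * 13 * 12 * 11 * 10 * 9 * f(8)
= 15 * 14 * 13 * 12 * 11 * 10 * 9 * 8 * f(7)
= 15 * 14 * 13 * 12 * 11 * 10 * 9 * 8 * 7 * f(6)
= 15 * 14 * 13 * 12 * 11 * 10 * 9 * 8 * 7 * 6 * f(5)
= 15 * 14 * 13 * 12 * 11 * 10 * 9 * 8 * 7 * 6 * 5 * f(4)
= 15 * 14 * 13 * 12 * 11 * 10 * 9 * 8 * 7 * 6 * 5 * 4 * f(3)
= 15 * 14 * 13 * 12 * 11 * 10 * 9 * 8 * 7 * 6 * 5 * 4 * 3 * f(2)
= 15 * 14 * 13 * 12 * 11 * 10 * 9 * 8 * 7 * 6 * 5 * 4 * 3 * 2 * f(1)
= 15 * 14 * 13 * 12 * 11 * 10 * 9 * 8 * 7 * 6 * 5 * 4 * 3 * 2 * 1
= 1307674368000

1307674368000


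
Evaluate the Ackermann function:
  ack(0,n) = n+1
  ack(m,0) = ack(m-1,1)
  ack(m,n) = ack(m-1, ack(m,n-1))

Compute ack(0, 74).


ack(0, 74) = 75
Result: ack(0, 74) = 75

75


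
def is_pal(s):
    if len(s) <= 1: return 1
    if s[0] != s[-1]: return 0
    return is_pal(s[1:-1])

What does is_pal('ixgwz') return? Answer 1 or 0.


is_pal('ixgwz'): s[0]='i' != s[-1]='z' -> return 0
Result: 0 (not a palindrome)

0


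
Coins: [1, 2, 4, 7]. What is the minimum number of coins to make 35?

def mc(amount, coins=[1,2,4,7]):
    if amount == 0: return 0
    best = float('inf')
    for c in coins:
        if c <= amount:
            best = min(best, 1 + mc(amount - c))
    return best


Building up with DP:
mc(0) = 0
mc(1) = min(1+mc(0)=1+0=1) = 1
mc(2) = min(1+mc(1)=1+1=2, 1+mc(0)=1+0=1) = 1
mc(3) = min(1+mc(2)=1+1=2, 1+mc(1)=1+1=2) = 2
mc(4) = min(1+mc(3)=1+2=3, 1+mc(2)=1+1=2, 1+mc(0)=1+0=1) = 1
mc(5) = min(1+mc(4)=1+1=2, 1+mc(3)=1+2=3, 1+mc(1)=1+1=2) = 2
mc(6) = min(1+mc(5)=1+2=3, 1+mc(4)=1+1=2, 1+mc(2)=1+1=2) = 2
mc(7) = min(1+mc(6)=1+2=3, 1+mc(5)=1+2=3, 1+mc(3)=1+2=3, 1+mc(0)=1+0=1) = 1
mc(8) = min(1+mc(7)=1+1=2, 1+mc(6)=1+2=3, 1+mc(4)=1+1=2, 1+mc(1)=1+1=2) = 2
mc(9) = min(1+mc(8)=1+2=3, 1+mc(7)=1+1=2, 1+mc(5)=1+2=3, 1+mc(2)=1+1=2) = 2
mc(10) = min(1+mc(9)=1+2=3, 1+mc(8)=1+2=3, 1+mc(6)=1+2=3, 1+mc(3)=1+2=3) = 3
mc(11) = min(1+mc(10)=1+3=4, 1+mc(9)=1+2=3, 1+mc(7)=1+1=2, 1+mc(4)=1+1=2) = 2
mc(12) = min(1+mc(11)=1+2=3, 1+mc(10)=1+3=4, 1+mc(8)=1+2=3, 1+mc(5)=1+2=3) = 3
mc(13) = min(1+mc(12)=1+3=4, 1+mc(11)=1+2=3, 1+mc(9)=1+2=3, 1+mc(6)=1+2=3) = 3
mc(14) = min(1+mc(13)=1+3=4, 1+mc(12)=1+3=4, 1+mc(10)=1+3=4, 1+mc(7)=1+1=2) = 2
mc(15) = min(1+mc(14)=1+2=3, 1+mc(13)=1+3=4, 1+mc(11)=1+2=3, 1+mc(8)=1+2=3) = 3
mc(16) = min(1+mc(15)=1+3=4, 1+mc(14)=1+2=3, 1+mc(12)=1+3=4, 1+mc(9)=1+2=3) = 3
mc(17) = min(1+mc(16)=1+3=4, 1+mc(15)=1+3=4, 1+mc(13)=1+3=4, 1+mc(10)=1+3=4) = 4
mc(18) = min(1+mc(17)=1+4=5, 1+mc(16)=1+3=4, 1+mc(14)=1+2=3, 1+mc(11)=1+2=3) = 3
mc(19) = min(1+mc(18)=1+3=4, 1+mc(17)=1+4=5, 1+mc(15)=1+3=4, 1+mc(12)=1+3=4) = 4
mc(20) = min(1+mc(19)=1+4=5, 1+mc(18)=1+3=4, 1+mc(16)=1+3=4, 1+mc(13)=1+3=4) = 4
mc(21) = min(1+mc(20)=1+4=5, 1+mc(19)=1+4=5, 1+mc(17)=1+4=5, 1+mc(14)=1+2=3) = 3
mc(22) = min(1+mc(21)=1+3=4, 1+mc(20)=1+4=5, 1+mc(18)=1+3=4, 1+mc(15)=1+3=4) = 4
mc(23) = min(1+mc(22)=1+4=5, 1+mc(21)=1+3=4, 1+mc(19)=1+4=5, 1+mc(16)=1+3=4) = 4
mc(24) = min(1+mc(23)=1+4=5, 1+mc(22)=1+4=5, 1+mc(20)=1+4=5, 1+mc(17)=1+4=5) = 5
mc(25) = min(1+mc(24)=1+5=6, 1+mc(23)=1+4=5, 1+mc(21)=1+3=4, 1+mc(18)=1+3=4) = 4
mc(26) = min(1+mc(25)=1+4=5, 1+mc(24)=1+5=6, 1+mc(22)=1+4=5, 1+mc(19)=1+4=5) = 5
mc(27) = min(1+mc(26)=1+5=6, 1+mc(25)=1+4=5, 1+mc(23)=1+4=5, 1+mc(20)=1+4=5) = 5
mc(28) = min(1+mc(27)=1+5=6, 1+mc(26)=1+5=6, 1+mc(24)=1+5=6, 1+mc(21)=1+3=4) = 4
mc(29) = min(1+mc(28)=1+4=5, 1+mc(27)=1+5=6, 1+mc(25)=1+4=5, 1+mc(22)=1+4=5) = 5
mc(30) = min(1+mc(29)=1+5=6, 1+mc(28)=1+4=5, 1+mc(26)=1+5=6, 1+mc(23)=1+4=5) = 5
mc(31) = min(1+mc(30)=1+5=6, 1+mc(29)=1+5=6, 1+mc(27)=1+5=6, 1+mc(24)=1+5=6) = 6
mc(32) = min(1+mc(31)=1+6=7, 1+mc(30)=1+5=6, 1+mc(28)=1+4=5, 1+mc(25)=1+4=5) = 5
mc(33) = min(1+mc(32)=1+5=6, 1+mc(31)=1+6=7, 1+mc(29)=1+5=6, 1+mc(26)=1+5=6) = 6
mc(34) = min(1+mc(33)=1+6=7, 1+mc(32)=1+5=6, 1+mc(30)=1+5=6, 1+mc(27)=1+5=6) = 6
mc(35) = min(1+mc(34)=1+6=7, 1+mc(33)=1+6=7, 1+mc(31)=1+6=7, 1+mc(28)=1+4=5) = 5

5


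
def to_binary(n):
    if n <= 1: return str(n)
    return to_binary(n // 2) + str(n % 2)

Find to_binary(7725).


to_binary(7725) = to_binary(3862) + '1'
to_binary(3862) = to_binary(1931) + '0'
to_binary(1931) = to_binary(965) + '1'
to_binary(965) = to_binary(482) + '1'
to_binary(482) = to_binary(241) + '0'
to_binary(241) = to_binary(120) + '1'
to_binary(120) = to_binary(60) + '0'
to_binary(60) = to_binary(30) + '0'
to_binary(30) = to_binary(15) + '0'
to_binary(15) = to_binary(7) + '1'
to_binary(7) = to_binary(3) + '1'
to_binary(3) = to_binary(1) + '1'
to_binary(1) = '1'  (base case)
Concatenating: '1' + '1' + '1' + '1' + '0' + '0' + '0' + '1' + '0' + '1' + '1' + '0' + '1' = '1111000101101'

1111000101101


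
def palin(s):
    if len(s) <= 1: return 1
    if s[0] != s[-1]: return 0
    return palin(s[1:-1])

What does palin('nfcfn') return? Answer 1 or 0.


palin('nfcfn'): s[0]='n' == s[-1]='n' -> check palin('fcf')
palin('fcf'): s[0]='f' == s[-1]='f' -> check palin('c')
palin('c'): len <= 1 -> return 1  (base case)
Result: 1 (palindrome)

1


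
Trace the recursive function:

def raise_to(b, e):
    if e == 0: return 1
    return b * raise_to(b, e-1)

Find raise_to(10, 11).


raise_to(10, 11)
= 10 * raise_to(10, 10)
= 10 * 10 * raise_to(10, 9)
= 10 * 10 * 10 * raise_to(10, 8)
= 10 * 10 * 10 * 10 * raise_to(10, 7)
= 10 * 10 * 10 * 10 * 10 * raise_to(10, 6)
= 10 * 10 * 10 * 10 * 10 * 10 * raise_to(10, 5)
= 10 * 10 * 10 * 10 * 10 * 10 * 10 * raise_to(10, 4)
= 10 * 10 * 10 * 10 * 10 * 10 * 10 * 10 * raise_to(10, 3)
= 10 * 10 * 10 * 10 * 10 * 10 * 10 * 10 * 10 * raise_to(10, 2)
= 10 * 10 * 10 * 10 * 10 * 10 * 10 * 10 * 10 * 10 * raise_to(10, 1)
= 10 * 10 * 10 * 10 * 10 * 10 * 10 * 10 * 10 * 10 * 10 * raise_to(10, 0)
= 10 * 10 * 10 * 10 * 10 * 10 * 10 * 10 * 10 * 10 * 10 * 1
= 100000000000

100000000000


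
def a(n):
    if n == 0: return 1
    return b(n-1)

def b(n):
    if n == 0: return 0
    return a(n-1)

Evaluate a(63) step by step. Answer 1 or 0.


a(63) = b(62)
b(62) = a(61)
a(61) = b(60)
b(60) = a(59)
a(59) = b(58)
b(58) = a(57)
a(57) = b(56)
b(56) = a(55)
a(55) = b(54)
b(54) = a(53)
a(53) = b(52)
b(52) = a(51)
a(51) = b(50)
b(50) = a(49)
a(49) = b(48)
b(48) = a(47)
a(47) = b(46)
b(46) = a(45)
a(45) = b(44)
b(44) = a(43)
a(43) = b(42)
b(42) = a(41)
a(41) = b(40)
b(40) = a(39)
a(39) = b(38)
b(38) = a(37)
a(37) = b(36)
b(36) = a(35)
a(35) = b(34)
b(34) = a(33)
a(33) = b(32)
b(32) = a(31)
a(31) = b(30)
b(30) = a(29)
a(29) = b(28)
b(28) = a(27)
a(27) = b(26)
b(26) = a(25)
a(25) = b(24)
b(24) = a(23)
a(23) = b(22)
b(22) = a(21)
a(21) = b(20)
b(20) = a(19)
a(19) = b(18)
b(18) = a(17)
a(17) = b(16)
b(16) = a(15)
a(15) = b(14)
b(14) = a(13)
a(13) = b(12)
b(12) = a(11)
a(11) = b(10)
b(10) = a(9)
a(9) = b(8)
b(8) = a(7)
a(7) = b(6)
b(6) = a(5)
a(5) = b(4)
b(4) = a(3)
a(3) = b(2)
b(2) = a(1)
a(1) = b(0)
b(0) = 0  (base case)
Result: 0

0


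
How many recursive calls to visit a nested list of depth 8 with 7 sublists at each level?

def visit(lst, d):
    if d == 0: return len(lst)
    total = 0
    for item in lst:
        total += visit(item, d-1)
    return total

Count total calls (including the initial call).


At depth 0 (root): 1 call
At depth 1: each of 1 parents calls visit on 7 children = 7 calls
At depth 2: each of 7 parents calls visit on 7 children = 49 calls
At depth 3: each of 49 parents calls visit on 7 children = 343 calls
At depth 4: each of 343 parents calls visit on 7 children = 2401 calls
At depth 5: each of 2401 parents calls visit on 7 children = 16807 calls
At depth 6: each of 16807 parents calls visit on 7 children = 117649 calls
At depth 7: each of 117649 parents calls visit on 7 children = 823543 calls
At depth 8: each of 823543 parents calls visit on 7 children = 5764801 calls
Total: 1 + 7 + 49 + 343 + 2401 + 16807 + 117649 + 823543 + 5764801 = 6725601

6725601


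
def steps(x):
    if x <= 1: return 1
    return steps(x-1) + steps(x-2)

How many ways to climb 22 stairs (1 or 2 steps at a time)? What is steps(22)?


Building up from base cases:
steps(0) = 1
steps(1) = 1
steps(2) = steps(1) + steps(0) = 1 + 1 = 2
steps(3) = steps(2) + steps(1) = 2 + 1 = 3
steps(4) = steps(3) + steps(2) = 3 + 2 = 5
steps(5) = steps(4) + steps(3) = 5 + 3 = 8
steps(6) = steps(5) + steps(4) = 8 + 5 = 13
steps(7) = steps(6) + steps(5) = 13 + 8 = 21
steps(8) = steps(7) + steps(6) = 21 + 13 = 34
steps(9) = steps(8) + steps(7) = 34 + 21 = 55
steps(10) = steps(9) + steps(8) = 55 + 34 = 89
steps(11) = steps(10) + steps(9) = 89 + 55 = 144
steps(12) = steps(11) + steps(10) = 144 + 89 = 233
steps(13) = steps(12) + steps(11) = 233 + 144 = 377
steps(14) = steps(13) + steps(12) = 377 + 233 = 610
steps(15) = steps(14) + steps(13) = 610 + 377 = 987
steps(16) = steps(15) + steps(14) = 987 + 610 = 1597
steps(17) = steps(16) + steps(15) = 1597 + 987 = 2584
steps(18) = steps(17) + steps(16) = 2584 + 1597 = 4181
steps(19) = steps(18) + steps(17) = 4181 + 2584 = 6765
steps(20) = steps(19) + steps(18) = 6765 + 4181 = 10946
steps(21) = steps(20) + steps(19) = 10946 + 6765 = 17711
steps(22) = steps(21) + steps(20) = 17711 + 10946 = 28657

28657


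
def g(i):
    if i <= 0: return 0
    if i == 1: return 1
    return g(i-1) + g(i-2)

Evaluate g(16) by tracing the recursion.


Computing g(16) bottom-up:
g(0) = 0
g(1) = 1
g(2) = g(1) + g(0) = 1 + 0 = 1
g(3) = g(2) + g(1) = 1 + 1 = 2
g(4) = g(3) + g(2) = 2 + 1 = 3
g(5) = g(4) + g(3) = 3 + 2 = 5
g(6) = g(5) + g(4) = 5 + 3 = 8
g(7) = g(6) + g(5) = 8 + 5 = 13
g(8) = g(7) + g(6) = 13 + 8 = 21
g(9) = g(8) + g(7) = 21 + 13 = 34
g(10) = g(9) + g(8) = 34 + 21 = 55
g(11) = g(10) + g(9) = 55 + 34 = 89
g(12) = g(11) + g(10) = 89 + 55 = 144
g(13) = g(12) + g(11) = 144 + 89 = 233
g(14) = g(13) + g(12) = 233 + 144 = 377
g(15) = g(14) + g(13) = 377 + 233 = 610
g(16) = g(15) + g(14) = 610 + 377 = 987

987


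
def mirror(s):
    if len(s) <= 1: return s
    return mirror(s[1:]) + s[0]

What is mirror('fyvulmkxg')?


mirror('fyvulmkxg') = mirror('yvulmkxg') + 'f'
mirror('yvulmkxg') = mirror('vulmkxg') + 'y'
mirror('vulmkxg') = mirror('ulmkxg') + 'v'
mirror('ulmkxg') = mirror('lmkxg') + 'u'
mirror('lmkxg') = mirror('mkxg') + 'l'
mirror('mkxg') = mirror('kxg') + 'm'
mirror('kxg') = mirror('xg') + 'k'
mirror('xg') = mirror('g') + 'x'
mirror('g') = 'g'  (base case)
Concatenating: 'g' + 'x' + 'k' + 'm' + 'l' + 'u' + 'v' + 'y' + 'f' = 'gxkmluvyf'

gxkmluvyf


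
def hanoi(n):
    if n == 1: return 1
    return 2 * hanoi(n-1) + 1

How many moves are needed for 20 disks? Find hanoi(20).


hanoi(20) = 2 * hanoi(19) + 1
hanoi(19) = 2 * hanoi(18) + 1
hanoi(18) = 2 * hanoi(17) + 1
hanoi(17) = 2 * hanoi(16) + 1
hanoi(16) = 2 * hanoi(15) + 1
hanoi(15) = 2 * hanoi(14) + 1
hanoi(14) = 2 * hanoi(13) + 1
hanoi(13) = 2 * hanoi(12) + 1
hanoi(12) = 2 * hanoi(11) + 1
hanoi(11) = 2 * hanoi(10) + 1
hanoi(10) = 2 * hanoi(9) + 1
hanoi(9) = 2 * hanoi(8) + 1
hanoi(8) = 2 * hanoi(7) + 1
hanoi(7) = 2 * hanoi(6) + 1
hanoi(6) = 2 * hanoi(5) + 1
hanoi(5) = 2 * hanoi(4) + 1
hanoi(4) = 2 * hanoi(3) + 1
hanoi(3) = 2 * hanoi(2) + 1
hanoi(2) = 2 * hanoi(1) + 1
hanoi(1) = 1  (base case)
hanoi(2) = 2 * 1 + 1 = 3
hanoi(3) = 2 * 3 + 1 = 7
hanoi(4) = 2 * 7 + 1 = 15
hanoi(5) = 2 * 15 + 1 = 31
hanoi(6) = 2 * 31 + 1 = 63
hanoi(7) = 2 * 63 + 1 = 127
hanoi(8) = 2 * 127 + 1 = 255
hanoi(9) = 2 * 255 + 1 = 511
hanoi(10) = 2 * 511 + 1 = 1023
hanoi(11) = 2 * 1023 + 1 = 2047
hanoi(12) = 2 * 2047 + 1 = 4095
hanoi(13) = 2 * 4095 + 1 = 8191
hanoi(14) = 2 * 8191 + 1 = 16383
hanoi(15) = 2 * 16383 + 1 = 32767
hanoi(16) = 2 * 32767 + 1 = 65535
hanoi(17) = 2 * 65535 + 1 = 131071
hanoi(18) = 2 * 131071 + 1 = 262143
hanoi(19) = 2 * 262143 + 1 = 524287
hanoi(20) = 2 * 524287 + 1 = 1048575

1048575


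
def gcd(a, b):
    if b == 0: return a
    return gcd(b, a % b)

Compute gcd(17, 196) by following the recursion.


gcd(17, 196) = gcd(196, 17)
gcd(196, 17) = gcd(17, 9)
gcd(17, 9) = gcd(9, 8)
gcd(9, 8) = gcd(8, 1)
gcd(8, 1) = gcd(1, 0)
gcd(1, 0) = 1  (base case)

1


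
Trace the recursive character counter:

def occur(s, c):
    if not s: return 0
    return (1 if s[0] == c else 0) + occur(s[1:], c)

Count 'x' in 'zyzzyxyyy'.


s[0]='z' != 'x' -> 0
s[0]='y' != 'x' -> 0
s[0]='z' != 'x' -> 0
s[0]='z' != 'x' -> 0
s[0]='y' != 'x' -> 0
s[0]='x' == 'x' -> 1
s[0]='y' != 'x' -> 0
s[0]='y' != 'x' -> 0
s[0]='y' != 'x' -> 0
Sum: 0 + 0 + 0 + 0 + 0 + 1 + 0 + 0 + 0 = 1

1


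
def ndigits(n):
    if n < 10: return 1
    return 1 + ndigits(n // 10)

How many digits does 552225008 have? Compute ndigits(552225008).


ndigits(552225008) = 1 + ndigits(55222500)
ndigits(55222500) = 1 + ndigits(5522250)
ndigits(5522250) = 1 + ndigits(552225)
ndigits(552225) = 1 + ndigits(55222)
ndigits(55222) = 1 + ndigits(5522)
ndigits(5522) = 1 + ndigits(552)
ndigits(552) = 1 + ndigits(55)
ndigits(55) = 1 + ndigits(5)
ndigits(5) = 1  (base case: 5 < 10)
Unwinding: 1 + 1 + 1 + 1 + 1 + 1 + 1 + 1 + 1 = 9

9


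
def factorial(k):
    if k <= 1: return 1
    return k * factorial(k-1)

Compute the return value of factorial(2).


factorial(2)
= 2 * factorial(1)
= 2 * 1
= 2

2


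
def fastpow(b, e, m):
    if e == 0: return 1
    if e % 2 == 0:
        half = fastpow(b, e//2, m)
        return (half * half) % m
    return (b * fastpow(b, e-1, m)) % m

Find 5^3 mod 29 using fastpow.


fastpow(5, 3, 29): e is odd, compute fastpow(5, 2, 29)
  fastpow(5, 2, 29): e is even, compute fastpow(5, 1, 29)
    fastpow(5, 1, 29): e is odd, compute fastpow(5, 0, 29)
      fastpow(5, 0, 29) = 1
    (5 * 1) % 29 = 5
  half=5, (5*5) % 29 = 25
(5 * 25) % 29 = 9

9


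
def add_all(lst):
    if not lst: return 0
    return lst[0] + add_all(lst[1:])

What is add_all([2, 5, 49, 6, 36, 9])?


add_all([2, 5, 49, 6, 36, 9]) = 2 + add_all([5, 49, 6, 36, 9])
add_all([5, 49, 6, 36, 9]) = 5 + add_all([49, 6, 36, 9])
add_all([49, 6, 36, 9]) = 49 + add_all([6, 36, 9])
add_all([6, 36, 9]) = 6 + add_all([36, 9])
add_all([36, 9]) = 36 + add_all([9])
add_all([9]) = 9 + add_all([])
add_all([]) = 0  (base case)
Total: 2 + 5 + 49 + 6 + 36 + 9 + 0 = 107

107


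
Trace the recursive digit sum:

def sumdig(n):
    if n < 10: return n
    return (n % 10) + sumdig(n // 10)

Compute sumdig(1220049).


sumdig(1220049) = 9 + sumdig(122004)
sumdig(122004) = 4 + sumdig(12200)
sumdig(12200) = 0 + sumdig(1220)
sumdig(1220) = 0 + sumdig(122)
sumdig(122) = 2 + sumdig(12)
sumdig(12) = 2 + sumdig(1)
sumdig(1) = 1  (base case)
Total: 9 + 4 + 0 + 0 + 2 + 2 + 1 = 18

18


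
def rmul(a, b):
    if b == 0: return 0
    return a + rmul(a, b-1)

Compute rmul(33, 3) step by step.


rmul(33, 3) = 33 + rmul(33, 2)
rmul(33, 2) = 33 + rmul(33, 1)
rmul(33, 1) = 33 + rmul(33, 0)
rmul(33, 0) = 0  (base case)
Total: 33 + 33 + 33 + 0 = 99

99


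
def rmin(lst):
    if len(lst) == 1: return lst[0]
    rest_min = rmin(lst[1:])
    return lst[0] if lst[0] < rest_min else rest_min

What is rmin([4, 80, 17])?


rmin([4, 80, 17]): compare 4 with rmin([80, 17])
rmin([80, 17]): compare 80 with rmin([17])
rmin([17]) = 17  (base case)
Compare 80 with 17 -> 17
Compare 4 with 17 -> 4

4


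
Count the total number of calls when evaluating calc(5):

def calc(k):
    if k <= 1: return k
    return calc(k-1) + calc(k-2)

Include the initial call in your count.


Let C(n) = total calls for calc(n)
C(0) = 1, C(1) = 1
C(2) = 1 + C(1) + C(0) = 1 + 1 + 1 = 3
C(3) = 1 + C(2) + C(1) = 1 + 3 + 1 = 5
C(4) = 1 + C(3) + C(2) = 1 + 5 + 3 = 9
C(5) = 1 + C(4) + C(3) = 1 + 9 + 5 = 15

15


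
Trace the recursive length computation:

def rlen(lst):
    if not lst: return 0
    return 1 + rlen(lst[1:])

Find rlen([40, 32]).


rlen([40, 32]) = 1 + rlen([32])
rlen([32]) = 1 + rlen([])
rlen([]) = 0  (base case)
Unwinding: 1 + 1 + 0 = 2

2


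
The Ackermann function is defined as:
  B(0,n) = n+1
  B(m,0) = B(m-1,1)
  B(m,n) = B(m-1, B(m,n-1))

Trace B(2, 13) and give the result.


B(2, 13) = B(1, B(2, 12))
  B(2, 12) = B(1, B(2, 11))
    B(2, 11) = B(1, B(2, 10))
      B(2, 10) = B(1, B(2, 9))
        B(2, 9) = B(1, B(2, 8))
          B(2, 8) = B(1, B(2, 7))
          B(2, 7) = B(1, B(2, 6))
          B(2, 6) = B(1, B(2, 5))
          B(2, 5) = B(1, B(2, 4))
          B(2, 4) = B(1, B(2, 3))
          B(2, 3) = B(1, B(2, 2))
          B(2, 2) = B(1, B(2, 1))
          B(2, 1) = B(1, B(2, 0))
          B(2, 0) = B(1, 1)
          B(1, 1) = B(0, B(1, 0))
          B(1, 0) = B(0, 1)
          B(0, 1) = 2
            = B(0, 2)
          B(0, 2) = 3
            = B(1, 3)
          B(1, 3) = B(0, B(1, 2))
          B(1, 2) = B(0, B(1, 1))
          B(1, 1) = B(0, B(1, 0))
          B(1, 0) = B(0, 1)
          B(0, 1) = 2
... (trace truncated)
Result: B(2, 13) = 29

29


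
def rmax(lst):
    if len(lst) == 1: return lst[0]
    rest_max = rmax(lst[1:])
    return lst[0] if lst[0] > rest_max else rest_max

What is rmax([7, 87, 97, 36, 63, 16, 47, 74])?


rmax([7, 87, 97, 36, 63, 16, 47, 74]): compare 7 with rmax([87, 97, 36, 63, 16, 47, 74])
rmax([87, 97, 36, 63, 16, 47, 74]): compare 87 with rmax([97, 36, 63, 16, 47, 74])
rmax([97, 36, 63, 16, 47, 74]): compare 97 with rmax([36, 63, 16, 47, 74])
rmax([36, 63, 16, 47, 74]): compare 36 with rmax([63, 16, 47, 74])
rmax([63, 16, 47, 74]): compare 63 with rmax([16, 47, 74])
rmax([16, 47, 74]): compare 16 with rmax([47, 74])
rmax([47, 74]): compare 47 with rmax([74])
rmax([74]) = 74  (base case)
Compare 47 with 74 -> 74
Compare 16 with 74 -> 74
Compare 63 with 74 -> 74
Compare 36 with 74 -> 74
Compare 97 with 74 -> 97
Compare 87 with 97 -> 97
Compare 7 with 97 -> 97

97


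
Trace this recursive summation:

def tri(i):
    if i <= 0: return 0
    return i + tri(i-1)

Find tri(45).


tri(45)
= 45 + 44 + 43 + 42 + 41 + 40 + 39 + 38 + 37 + 36 + 35 + 34 + 33 + 32 + 31 + 30 + 29 + 28 + 27 + 26 + 25 + 24 + 23 + 22 + 21 + 20 + 19 + 18 + 17 + 16 + 15 + 14 + 13 + 12 + 11 + 10 + 9 + 8 + 7 + 6 + 5 + 4 + 3 + 2 + 1 + tri(0)
= 45 + 44 + 43 + 42 + 41 + 40 + 39 + 38 + 37 + 36 + 35 + 34 + 33 + 32 + 31 + 30 + 29 + 28 + 27 + 26 + 25 + 24 + 23 + 22 + 21 + 20 + 19 + 18 + 17 + 16 + 15 + 14 + 13 + 12 + 11 + 10 + 9 + 8 + 7 + 6 + 5 + 4 + 3 + 2 + 1 + 0
= 1035

1035


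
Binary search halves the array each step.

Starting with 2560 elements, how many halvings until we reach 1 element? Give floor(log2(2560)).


2560 / 2 = 1280
1280 / 2 = 640
640 / 2 = 320
320 / 2 = 160
160 / 2 = 80
80 / 2 = 40
40 / 2 = 20
20 / 2 = 10
10 / 2 = 5
5 / 2 = 2
2 / 2 = 1
Reached 1 after 11 halvings

11


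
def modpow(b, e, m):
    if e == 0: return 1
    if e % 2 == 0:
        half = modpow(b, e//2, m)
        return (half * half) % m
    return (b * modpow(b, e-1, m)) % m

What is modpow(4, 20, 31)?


modpow(4, 20, 31): e is even, compute modpow(4, 10, 31)
  modpow(4, 10, 31): e is even, compute modpow(4, 5, 31)
    modpow(4, 5, 31): e is odd, compute modpow(4, 4, 31)
      modpow(4, 4, 31): e is even, compute modpow(4, 2, 31)
        modpow(4, 2, 31): e is even, compute modpow(4, 1, 31)
          modpow(4, 1, 31): e is odd, compute modpow(4, 0, 31)
          modpow(4, 0, 31) = 1
          (4 * 1) % 31 = 4
        half=4, (4*4) % 31 = 16
      half=16, (16*16) % 31 = 8
    (4 * 8) % 31 = 1
  half=1, (1*1) % 31 = 1
half=1, (1*1) % 31 = 1

1


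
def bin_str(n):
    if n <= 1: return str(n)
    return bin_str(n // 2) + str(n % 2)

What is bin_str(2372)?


bin_str(2372) = bin_str(1186) + '0'
bin_str(1186) = bin_str(593) + '0'
bin_str(593) = bin_str(296) + '1'
bin_str(296) = bin_str(148) + '0'
bin_str(148) = bin_str(74) + '0'
bin_str(74) = bin_str(37) + '0'
bin_str(37) = bin_str(18) + '1'
bin_str(18) = bin_str(9) + '0'
bin_str(9) = bin_str(4) + '1'
bin_str(4) = bin_str(2) + '0'
bin_str(2) = bin_str(1) + '0'
bin_str(1) = '1'  (base case)
Concatenating: '1' + '0' + '0' + '1' + '0' + '1' + '0' + '0' + '0' + '1' + '0' + '0' = '100101000100'

100101000100


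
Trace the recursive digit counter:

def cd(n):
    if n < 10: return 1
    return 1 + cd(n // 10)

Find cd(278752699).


cd(278752699) = 1 + cd(27875269)
cd(27875269) = 1 + cd(2787526)
cd(2787526) = 1 + cd(278752)
cd(278752) = 1 + cd(27875)
cd(27875) = 1 + cd(2787)
cd(2787) = 1 + cd(278)
cd(278) = 1 + cd(27)
cd(27) = 1 + cd(2)
cd(2) = 1  (base case: 2 < 10)
Unwinding: 1 + 1 + 1 + 1 + 1 + 1 + 1 + 1 + 1 = 9

9


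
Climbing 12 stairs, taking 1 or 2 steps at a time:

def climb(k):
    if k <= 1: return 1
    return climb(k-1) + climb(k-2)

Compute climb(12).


Building up from base cases:
climb(0) = 1
climb(1) = 1
climb(2) = climb(1) + climb(0) = 1 + 1 = 2
climb(3) = climb(2) + climb(1) = 2 + 1 = 3
climb(4) = climb(3) + climb(2) = 3 + 2 = 5
climb(5) = climb(4) + climb(3) = 5 + 3 = 8
climb(6) = climb(5) + climb(4) = 8 + 5 = 13
climb(7) = climb(6) + climb(5) = 13 + 8 = 21
climb(8) = climb(7) + climb(6) = 21 + 13 = 34
climb(9) = climb(8) + climb(7) = 34 + 21 = 55
climb(10) = climb(9) + climb(8) = 55 + 34 = 89
climb(11) = climb(10) + climb(9) = 89 + 55 = 144
climb(12) = climb(11) + climb(10) = 144 + 89 = 233

233


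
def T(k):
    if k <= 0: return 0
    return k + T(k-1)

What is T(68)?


T(68)
= 68 + 67 + 66 + 65 + 64 + 63 + 62 + 61 + 60 + 59 + 58 + 57 + 56 + 55 + 54 + 53 + 52 + 51 + 50 + 49 + 48 + 47 + 46 + 45 + 44 + 43 + 42 + 41 + 40 + 39 + 38 + 37 + 36 + 35 + 34 + 33 + 32 + 31 + 30 + 29 + 28 + 27 + 26 + 25 + 24 + 23 + 22 + 21 + 20 + 19 + 18 + 17 + 16 + 15 + 14 + 13 + 12 + 11 + 10 + 9 + 8 + 7 + 6 + 5 + 4 + 3 + 2 + 1 + T(0)
= 68 + 67 + 66 + 65 + 64 + 63 + 62 + 61 + 60 + 59 + 58 + 57 + 56 + 55 + 54 + 53 + 52 + 51 + 50 + 49 + 48 + 47 + 46 + 45 + 44 + 43 + 42 + 41 + 40 + 39 + 38 + 37 + 36 + 35 + 34 + 33 + 32 + 31 + 30 + 29 + 28 + 27 + 26 + 25 + 24 + 23 + 22 + 21 + 20 + 19 + 18 + 17 + 16 + 15 + 14 + 13 + 12 + 11 + 10 + 9 + 8 + 7 + 6 + 5 + 4 + 3 + 2 + 1 + 0
= 2346

2346


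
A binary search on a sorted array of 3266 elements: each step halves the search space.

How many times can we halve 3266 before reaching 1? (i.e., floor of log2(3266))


3266 / 2 = 1633
1633 / 2 = 816
816 / 2 = 408
408 / 2 = 204
204 / 2 = 102
102 / 2 = 51
51 / 2 = 25
25 / 2 = 12
12 / 2 = 6
6 / 2 = 3
3 / 2 = 1
Reached 1 after 11 halvings

11


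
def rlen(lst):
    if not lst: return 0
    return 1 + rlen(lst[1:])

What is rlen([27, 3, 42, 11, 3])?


rlen([27, 3, 42, 11, 3]) = 1 + rlen([3, 42, 11, 3])
rlen([3, 42, 11, 3]) = 1 + rlen([42, 11, 3])
rlen([42, 11, 3]) = 1 + rlen([11, 3])
rlen([11, 3]) = 1 + rlen([3])
rlen([3]) = 1 + rlen([])
rlen([]) = 0  (base case)
Unwinding: 1 + 1 + 1 + 1 + 1 + 0 = 5

5


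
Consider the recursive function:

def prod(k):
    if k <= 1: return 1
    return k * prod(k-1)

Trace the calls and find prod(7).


prod(7)
= 7 * prod(6)
= 7 * 6 * prod(5)
= 7 * 6 * 5 * prod(4)
= 7 * 6 * 5 * 4 * prod(3)
= 7 * 6 * 5 * 4 * 3 * prod(2)
= 7 * 6 * 5 * 4 * 3 * 2 * prod(1)
= 7 * 6 * 5 * 4 * 3 * 2 * 1
= 5040

5040


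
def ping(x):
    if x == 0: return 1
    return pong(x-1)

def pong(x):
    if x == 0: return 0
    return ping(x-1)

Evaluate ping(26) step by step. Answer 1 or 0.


ping(26) = pong(25)
pong(25) = ping(24)
ping(24) = pong(23)
pong(23) = ping(22)
ping(22) = pong(21)
pong(21) = ping(20)
ping(20) = pong(19)
pong(19) = ping(18)
ping(18) = pong(17)
pong(17) = ping(16)
ping(16) = pong(15)
pong(15) = ping(14)
ping(14) = pong(13)
pong(13) = ping(12)
ping(12) = pong(11)
pong(11) = ping(10)
ping(10) = pong(9)
pong(9) = ping(8)
ping(8) = pong(7)
pong(7) = ping(6)
ping(6) = pong(5)
pong(5) = ping(4)
ping(4) = pong(3)
pong(3) = ping(2)
ping(2) = pong(1)
pong(1) = ping(0)
ping(0) = 1  (base case)
Result: 1

1


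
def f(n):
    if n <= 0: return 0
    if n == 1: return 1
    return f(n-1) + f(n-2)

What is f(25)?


Computing f(25) bottom-up:
f(0) = 0
f(1) = 1
f(2) = f(1) + f(0) = 1 + 0 = 1
f(3) = f(2) + f(1) = 1 + 1 = 2
f(4) = f(3) + f(2) = 2 + 1 = 3
f(5) = f(4) + f(3) = 3 + 2 = 5
f(6) = f(5) + f(4) = 5 + 3 = 8
f(7) = f(6) + f(5) = 8 + 5 = 13
f(8) = f(7) + f(6) = 13 + 8 = 21
f(9) = f(8) + f(7) = 21 + 13 = 34
f(10) = f(9) + f(8) = 34 + 21 = 55
f(11) = f(10) + f(9) = 55 + 34 = 89
f(12) = f(11) + f(10) = 89 + 55 = 144
f(13) = f(12) + f(11) = 144 + 89 = 233
f(14) = f(13) + f(12) = 233 + 144 = 377
f(15) = f(14) + f(13) = 377 + 233 = 610
f(16) = f(15) + f(14) = 610 + 377 = 987
f(17) = f(16) + f(15) = 987 + 610 = 1597
f(18) = f(17) + f(16) = 1597 + 987 = 2584
f(19) = f(18) + f(17) = 2584 + 1597 = 4181
f(20) = f(19) + f(18) = 4181 + 2584 = 6765
f(21) = f(20) + f(19) = 6765 + 4181 = 10946
f(22) = f(21) + f(20) = 10946 + 6765 = 17711
f(23) = f(22) + f(21) = 17711 + 10946 = 28657
f(24) = f(23) + f(22) = 28657 + 17711 = 46368
f(25) = f(24) + f(23) = 46368 + 28657 = 75025

75025


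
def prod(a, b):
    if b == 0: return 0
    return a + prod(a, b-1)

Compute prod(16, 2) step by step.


prod(16, 2) = 16 + prod(16, 1)
prod(16, 1) = 16 + prod(16, 0)
prod(16, 0) = 0  (base case)
Total: 16 + 16 + 0 = 32

32


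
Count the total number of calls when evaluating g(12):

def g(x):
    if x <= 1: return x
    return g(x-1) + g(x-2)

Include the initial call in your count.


Let C(n) = total calls for g(n)
C(0) = 1, C(1) = 1
C(2) = 1 + C(1) + C(0) = 1 + 1 + 1 = 3
C(3) = 1 + C(2) + C(1) = 1 + 3 + 1 = 5
C(4) = 1 + C(3) + C(2) = 1 + 5 + 3 = 9
C(5) = 1 + C(4) + C(3) = 1 + 9 + 5 = 15
C(6) = 1 + C(5) + C(4) = 1 + 15 + 9 = 25
C(7) = 1 + C(6) + C(5) = 1 + 25 + 15 = 41
C(8) = 1 + C(7) + C(6) = 1 + 41 + 25 = 67
C(9) = 1 + C(8) + C(7) = 1 + 67 + 41 = 109
C(10) = 1 + C(9) + C(8) = 1 + 109 + 67 = 177
C(11) = 1 + C(10) + C(9) = 1 + 177 + 109 = 287
C(12) = 1 + C(11) + C(10) = 1 + 287 + 177 = 465

465


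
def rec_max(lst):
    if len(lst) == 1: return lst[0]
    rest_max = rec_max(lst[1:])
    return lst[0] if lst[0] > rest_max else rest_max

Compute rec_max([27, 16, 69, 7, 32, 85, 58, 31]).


rec_max([27, 16, 69, 7, 32, 85, 58, 31]): compare 27 with rec_max([16, 69, 7, 32, 85, 58, 31])
rec_max([16, 69, 7, 32, 85, 58, 31]): compare 16 with rec_max([69, 7, 32, 85, 58, 31])
rec_max([69, 7, 32, 85, 58, 31]): compare 69 with rec_max([7, 32, 85, 58, 31])
rec_max([7, 32, 85, 58, 31]): compare 7 with rec_max([32, 85, 58, 31])
rec_max([32, 85, 58, 31]): compare 32 with rec_max([85, 58, 31])
rec_max([85, 58, 31]): compare 85 with rec_max([58, 31])
rec_max([58, 31]): compare 58 with rec_max([31])
rec_max([31]) = 31  (base case)
Compare 58 with 31 -> 58
Compare 85 with 58 -> 85
Compare 32 with 85 -> 85
Compare 7 with 85 -> 85
Compare 69 with 85 -> 85
Compare 16 with 85 -> 85
Compare 27 with 85 -> 85

85


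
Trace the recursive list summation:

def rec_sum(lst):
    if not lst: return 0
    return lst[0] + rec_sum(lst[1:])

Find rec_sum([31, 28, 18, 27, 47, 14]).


rec_sum([31, 28, 18, 27, 47, 14]) = 31 + rec_sum([28, 18, 27, 47, 14])
rec_sum([28, 18, 27, 47, 14]) = 28 + rec_sum([18, 27, 47, 14])
rec_sum([18, 27, 47, 14]) = 18 + rec_sum([27, 47, 14])
rec_sum([27, 47, 14]) = 27 + rec_sum([47, 14])
rec_sum([47, 14]) = 47 + rec_sum([14])
rec_sum([14]) = 14 + rec_sum([])
rec_sum([]) = 0  (base case)
Total: 31 + 28 + 18 + 27 + 47 + 14 + 0 = 165

165


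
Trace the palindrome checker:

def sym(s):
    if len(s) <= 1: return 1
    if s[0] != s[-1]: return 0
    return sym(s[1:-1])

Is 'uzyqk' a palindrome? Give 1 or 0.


sym('uzyqk'): s[0]='u' != s[-1]='k' -> return 0
Result: 0 (not a palindrome)

0


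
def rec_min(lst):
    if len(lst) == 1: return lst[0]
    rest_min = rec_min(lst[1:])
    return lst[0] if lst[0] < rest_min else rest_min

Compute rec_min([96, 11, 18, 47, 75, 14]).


rec_min([96, 11, 18, 47, 75, 14]): compare 96 with rec_min([11, 18, 47, 75, 14])
rec_min([11, 18, 47, 75, 14]): compare 11 with rec_min([18, 47, 75, 14])
rec_min([18, 47, 75, 14]): compare 18 with rec_min([47, 75, 14])
rec_min([47, 75, 14]): compare 47 with rec_min([75, 14])
rec_min([75, 14]): compare 75 with rec_min([14])
rec_min([14]) = 14  (base case)
Compare 75 with 14 -> 14
Compare 47 with 14 -> 14
Compare 18 with 14 -> 14
Compare 11 with 14 -> 11
Compare 96 with 11 -> 11

11


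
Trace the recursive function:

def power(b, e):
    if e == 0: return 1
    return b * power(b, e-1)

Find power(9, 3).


power(9, 3)
= 9 * power(9, 2)
= 9 * 9 * power(9, 1)
= 9 * 9 * 9 * power(9, 0)
= 9 * 9 * 9 * 1
= 729

729


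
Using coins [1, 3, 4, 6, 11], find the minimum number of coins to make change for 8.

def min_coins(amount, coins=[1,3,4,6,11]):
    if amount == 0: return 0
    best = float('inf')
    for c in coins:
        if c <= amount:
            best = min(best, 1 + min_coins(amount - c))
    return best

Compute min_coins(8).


Building up with DP:
min_coins(0) = 0
min_coins(1) = min(1+min_coins(0)=1+0=1) = 1
min_coins(2) = min(1+min_coins(1)=1+1=2) = 2
min_coins(3) = min(1+min_coins(2)=1+2=3, 1+min_coins(0)=1+0=1) = 1
min_coins(4) = min(1+min_coins(3)=1+1=2, 1+min_coins(1)=1+1=2, 1+min_coins(0)=1+0=1) = 1
min_coins(5) = min(1+min_coins(4)=1+1=2, 1+min_coins(2)=1+2=3, 1+min_coins(1)=1+1=2) = 2
min_coins(6) = min(1+min_coins(5)=1+2=3, 1+min_coins(3)=1+1=2, 1+min_coins(2)=1+2=3, 1+min_coins(0)=1+0=1) = 1
min_coins(7) = min(1+min_coins(6)=1+1=2, 1+min_coins(4)=1+1=2, 1+min_coins(3)=1+1=2, 1+min_coins(1)=1+1=2) = 2
min_coins(8) = min(1+min_coins(7)=1+2=3, 1+min_coins(5)=1+2=3, 1+min_coins(4)=1+1=2, 1+min_coins(2)=1+2=3) = 2

2


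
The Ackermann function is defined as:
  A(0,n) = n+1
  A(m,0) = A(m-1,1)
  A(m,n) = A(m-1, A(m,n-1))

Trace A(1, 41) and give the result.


A(1, 41) = A(0, A(1, 40))
  A(1, 40) = A(0, A(1, 39))
    A(1, 39) = A(0, A(1, 38))
      A(1, 38) = A(0, A(1, 37))
        A(1, 37) = A(0, A(1, 36))
          A(1, 36) = A(0, A(1, 35))
          A(1, 35) = A(0, A(1, 34))
          A(1, 34) = A(0, A(1, 33))
          A(1, 33) = A(0, A(1, 32))
          A(1, 32) = A(0, A(1, 31))
          A(1, 31) = A(0, A(1, 30))
          A(1, 30) = A(0, A(1, 29))
          A(1, 29) = A(0, A(1, 28))
          A(1, 28) = A(0, A(1, 27))
          A(1, 27) = A(0, A(1, 26))
          A(1, 26) = A(0, A(1, 25))
          A(1, 25) = A(0, A(1, 24))
          A(1, 24) = A(0, A(1, 23))
          A(1, 23) = A(0, A(1, 22))
          A(1, 22) = A(0, A(1, 21))
          A(1, 21) = A(0, A(1, 20))
          A(1, 20) = A(0, A(1, 19))
          A(1, 19) = A(0, A(1, 18))
          A(1, 18) = A(0, A(1, 17))
          A(1, 17) = A(0, A(1, 16))
... (trace truncated)
Result: A(1, 41) = 43

43


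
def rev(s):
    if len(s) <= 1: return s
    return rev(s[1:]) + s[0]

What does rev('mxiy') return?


rev('mxiy') = rev('xiy') + 'm'
rev('xiy') = rev('iy') + 'x'
rev('iy') = rev('y') + 'i'
rev('y') = 'y'  (base case)
Concatenating: 'y' + 'i' + 'x' + 'm' = 'yixm'

yixm


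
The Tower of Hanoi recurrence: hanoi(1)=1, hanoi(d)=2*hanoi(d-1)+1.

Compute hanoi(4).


hanoi(4) = 2 * hanoi(3) + 1
hanoi(3) = 2 * hanoi(2) + 1
hanoi(2) = 2 * hanoi(1) + 1
hanoi(1) = 1  (base case)
hanoi(2) = 2 * 1 + 1 = 3
hanoi(3) = 2 * 3 + 1 = 7
hanoi(4) = 2 * 7 + 1 = 15

15


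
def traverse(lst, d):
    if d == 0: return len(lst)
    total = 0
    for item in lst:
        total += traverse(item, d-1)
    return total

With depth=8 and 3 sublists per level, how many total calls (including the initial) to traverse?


At depth 0 (root): 1 call
At depth 1: each of 1 parents calls traverse on 3 children = 3 calls
At depth 2: each of 3 parents calls traverse on 3 children = 9 calls
At depth 3: each of 9 parents calls traverse on 3 children = 27 calls
At depth 4: each of 27 parents calls traverse on 3 children = 81 calls
At depth 5: each of 81 parents calls traverse on 3 children = 243 calls
At depth 6: each of 243 parents calls traverse on 3 children = 729 calls
At depth 7: each of 729 parents calls traverse on 3 children = 2187 calls
At depth 8: each of 2187 parents calls traverse on 3 children = 6561 calls
Total: 1 + 3 + 9 + 27 + 81 + 243 + 729 + 2187 + 6561 = 9841

9841


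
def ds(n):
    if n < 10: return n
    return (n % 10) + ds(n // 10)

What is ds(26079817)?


ds(26079817) = 7 + ds(2607981)
ds(2607981) = 1 + ds(260798)
ds(260798) = 8 + ds(26079)
ds(26079) = 9 + ds(2607)
ds(2607) = 7 + ds(260)
ds(260) = 0 + ds(26)
ds(26) = 6 + ds(2)
ds(2) = 2  (base case)
Total: 7 + 1 + 8 + 9 + 7 + 0 + 6 + 2 = 40

40


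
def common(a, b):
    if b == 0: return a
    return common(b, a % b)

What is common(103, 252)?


common(103, 252) = common(252, 103)
common(252, 103) = common(103, 46)
common(103, 46) = common(46, 11)
common(46, 11) = common(11, 2)
common(11, 2) = common(2, 1)
common(2, 1) = common(1, 0)
common(1, 0) = 1  (base case)

1


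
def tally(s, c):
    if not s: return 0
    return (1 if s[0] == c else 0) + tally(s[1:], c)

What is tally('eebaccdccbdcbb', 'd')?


s[0]='e' != 'd' -> 0
s[0]='e' != 'd' -> 0
s[0]='b' != 'd' -> 0
s[0]='a' != 'd' -> 0
s[0]='c' != 'd' -> 0
s[0]='c' != 'd' -> 0
s[0]='d' == 'd' -> 1
s[0]='c' != 'd' -> 0
s[0]='c' != 'd' -> 0
s[0]='b' != 'd' -> 0
s[0]='d' == 'd' -> 1
s[0]='c' != 'd' -> 0
s[0]='b' != 'd' -> 0
s[0]='b' != 'd' -> 0
Sum: 0 + 0 + 0 + 0 + 0 + 0 + 1 + 0 + 0 + 0 + 1 + 0 + 0 + 0 = 2

2


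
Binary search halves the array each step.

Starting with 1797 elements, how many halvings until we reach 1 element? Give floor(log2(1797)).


1797 / 2 = 898
898 / 2 = 449
449 / 2 = 224
224 / 2 = 112
112 / 2 = 56
56 / 2 = 28
28 / 2 = 14
14 / 2 = 7
7 / 2 = 3
3 / 2 = 1
Reached 1 after 10 halvings

10


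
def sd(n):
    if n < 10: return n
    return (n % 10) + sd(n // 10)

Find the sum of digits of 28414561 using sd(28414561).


sd(28414561) = 1 + sd(2841456)
sd(2841456) = 6 + sd(284145)
sd(284145) = 5 + sd(28414)
sd(28414) = 4 + sd(2841)
sd(2841) = 1 + sd(284)
sd(284) = 4 + sd(28)
sd(28) = 8 + sd(2)
sd(2) = 2  (base case)
Total: 1 + 6 + 5 + 4 + 1 + 4 + 8 + 2 = 31

31


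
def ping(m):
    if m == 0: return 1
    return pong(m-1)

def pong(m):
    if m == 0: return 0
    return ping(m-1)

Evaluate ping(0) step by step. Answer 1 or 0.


ping(0) = 1  (base case)
Result: 1

1
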